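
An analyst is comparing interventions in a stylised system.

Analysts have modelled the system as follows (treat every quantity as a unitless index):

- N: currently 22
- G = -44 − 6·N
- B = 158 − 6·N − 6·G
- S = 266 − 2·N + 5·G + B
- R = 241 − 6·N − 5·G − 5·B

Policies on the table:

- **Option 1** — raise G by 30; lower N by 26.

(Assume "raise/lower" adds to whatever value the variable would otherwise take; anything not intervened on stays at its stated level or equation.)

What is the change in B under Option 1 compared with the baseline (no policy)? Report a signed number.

-960

Baseline:
  N = 22
  G = -44 − 6·22 = -176
  B = 158 − 6·22 − 6·(-176) = 1082
Option 1 (G + 30, N − 26):
  N = 22 − 26 = -4
  G = -44 − 6·(-4) (+30 from intervention) = 10
  B = 158 − 6·(-4) − 6·10 = 122
Change in B: 122 − 1082 = -960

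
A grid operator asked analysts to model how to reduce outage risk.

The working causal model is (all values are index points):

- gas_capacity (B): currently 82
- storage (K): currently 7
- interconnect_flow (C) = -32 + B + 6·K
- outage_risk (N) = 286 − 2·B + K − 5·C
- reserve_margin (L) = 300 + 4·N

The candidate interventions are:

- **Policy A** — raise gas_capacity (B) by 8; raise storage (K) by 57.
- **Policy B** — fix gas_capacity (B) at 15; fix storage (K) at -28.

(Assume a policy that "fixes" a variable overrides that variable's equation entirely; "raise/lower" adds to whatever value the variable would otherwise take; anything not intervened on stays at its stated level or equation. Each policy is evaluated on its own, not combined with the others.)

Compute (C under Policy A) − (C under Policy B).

Policy A (B + 8, K + 57):
  B = 82 + 8 = 90
  K = 7 + 57 = 64
  C = -32 + 90 + 6·64 = 442
Policy B (B := 15, K := -28):
  B = 15
  K = -28
  C = -32 + 15 + 6·(-28) = -185
C: 442 − (-185) = 627

627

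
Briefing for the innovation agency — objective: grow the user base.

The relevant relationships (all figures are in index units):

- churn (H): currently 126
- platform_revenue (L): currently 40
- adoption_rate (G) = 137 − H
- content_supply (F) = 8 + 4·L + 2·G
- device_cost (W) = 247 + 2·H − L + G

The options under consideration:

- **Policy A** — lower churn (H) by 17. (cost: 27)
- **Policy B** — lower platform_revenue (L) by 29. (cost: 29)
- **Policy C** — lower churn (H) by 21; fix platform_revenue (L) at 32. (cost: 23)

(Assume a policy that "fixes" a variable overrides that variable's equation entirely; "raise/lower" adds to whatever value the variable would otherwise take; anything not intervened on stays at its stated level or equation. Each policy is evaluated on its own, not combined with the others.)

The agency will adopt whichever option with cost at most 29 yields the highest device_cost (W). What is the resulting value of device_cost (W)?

Policy A (H − 17):
  H = 126 − 17 = 109
  L = 40
  G = 137 − 109 = 28
  W = 247 + 2·109 − 40 + 28 = 453
Policy B (L − 29):
  H = 126
  L = 40 − 29 = 11
  G = 137 − 126 = 11
  W = 247 + 2·126 − 11 + 11 = 499
Policy C (H − 21, L := 32):
  H = 126 − 21 = 105
  L = 32
  G = 137 − 105 = 32
  W = 247 + 2·105 − 32 + 32 = 457
Comparing — Policy A: W=453, Policy B: W=499, Policy C: W=457. Highest is 499 (Policy B).

499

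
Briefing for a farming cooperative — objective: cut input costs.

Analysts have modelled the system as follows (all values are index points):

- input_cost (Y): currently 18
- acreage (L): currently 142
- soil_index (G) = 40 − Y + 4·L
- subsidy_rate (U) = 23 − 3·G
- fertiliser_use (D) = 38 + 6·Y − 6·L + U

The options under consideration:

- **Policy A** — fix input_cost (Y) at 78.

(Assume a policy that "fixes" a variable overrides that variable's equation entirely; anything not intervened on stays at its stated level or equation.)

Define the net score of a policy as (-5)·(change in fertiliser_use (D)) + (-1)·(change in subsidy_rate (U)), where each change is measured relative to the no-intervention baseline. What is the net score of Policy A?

-2880

Baseline:
  Y = 18
  L = 142
  G = 40 − 18 + 4·142 = 590
  U = 23 − 3·590 = -1747
  D = 38 + 6·18 − 6·142 + (-1747) = -2453
Policy A (Y := 78):
  Y = 78
  L = 142
  G = 40 − 78 + 4·142 = 530
  U = 23 − 3·530 = -1567
  D = 38 + 6·78 − 6·142 + (-1567) = -1913
ΔD = -1913 − (-2453) = 540; ΔU = -1567 − (-1747) = 180
Score = (-5)·540 + (-1)·180 = -2880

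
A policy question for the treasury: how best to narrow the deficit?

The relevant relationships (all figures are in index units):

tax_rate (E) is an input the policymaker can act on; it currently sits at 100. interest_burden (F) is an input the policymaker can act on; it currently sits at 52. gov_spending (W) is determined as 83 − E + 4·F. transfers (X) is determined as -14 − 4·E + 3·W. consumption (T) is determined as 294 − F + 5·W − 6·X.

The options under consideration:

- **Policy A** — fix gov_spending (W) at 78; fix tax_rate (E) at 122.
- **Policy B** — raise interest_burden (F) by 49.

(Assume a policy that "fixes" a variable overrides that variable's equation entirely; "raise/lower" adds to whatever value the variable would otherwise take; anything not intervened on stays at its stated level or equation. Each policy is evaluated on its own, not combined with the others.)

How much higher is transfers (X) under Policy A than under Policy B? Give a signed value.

Policy A (W := 78, E := 122):
  E = 122
  F = 52
  W = 78
  X = -14 − 4·122 + 3·78 = -268
Policy B (F + 49):
  E = 100
  F = 52 + 49 = 101
  W = 83 − 100 + 4·101 = 387
  X = -14 − 4·100 + 3·387 = 747
X: -268 − 747 = -1015

-1015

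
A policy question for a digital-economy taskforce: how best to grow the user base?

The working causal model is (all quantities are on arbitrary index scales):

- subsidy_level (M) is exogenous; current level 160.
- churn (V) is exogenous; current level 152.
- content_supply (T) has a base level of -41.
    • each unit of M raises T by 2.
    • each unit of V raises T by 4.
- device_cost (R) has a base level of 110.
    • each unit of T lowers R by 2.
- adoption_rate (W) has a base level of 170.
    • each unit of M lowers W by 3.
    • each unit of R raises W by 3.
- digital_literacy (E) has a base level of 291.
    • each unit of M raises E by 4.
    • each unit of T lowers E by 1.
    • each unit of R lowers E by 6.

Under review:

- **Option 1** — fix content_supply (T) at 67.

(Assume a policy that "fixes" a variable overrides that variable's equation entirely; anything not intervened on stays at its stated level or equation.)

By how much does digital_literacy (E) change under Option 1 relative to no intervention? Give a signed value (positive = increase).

Baseline:
  M = 160
  V = 152
  T = -41 + 2·160 + 4·152 = 887
  R = 110 − 2·887 = -1664
  E = 291 + 4·160 − 887 − 6·(-1664) = 10028
Option 1 (T := 67):
  M = 160
  V = 152
  T = 67
  R = 110 − 2·67 = -24
  E = 291 + 4·160 − 67 − 6·(-24) = 1008
Change in E: 1008 − 10028 = -9020

-9020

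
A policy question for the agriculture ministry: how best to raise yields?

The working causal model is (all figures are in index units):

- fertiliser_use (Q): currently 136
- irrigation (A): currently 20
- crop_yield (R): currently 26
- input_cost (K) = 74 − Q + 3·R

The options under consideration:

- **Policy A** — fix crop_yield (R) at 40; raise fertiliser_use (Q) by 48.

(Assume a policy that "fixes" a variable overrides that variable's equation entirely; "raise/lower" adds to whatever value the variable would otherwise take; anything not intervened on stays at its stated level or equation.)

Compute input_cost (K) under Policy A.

10

Policy A (R := 40, Q + 48):
  Q = 136 + 48 = 184
  R = 40
  K = 74 − 184 + 3·40 = 10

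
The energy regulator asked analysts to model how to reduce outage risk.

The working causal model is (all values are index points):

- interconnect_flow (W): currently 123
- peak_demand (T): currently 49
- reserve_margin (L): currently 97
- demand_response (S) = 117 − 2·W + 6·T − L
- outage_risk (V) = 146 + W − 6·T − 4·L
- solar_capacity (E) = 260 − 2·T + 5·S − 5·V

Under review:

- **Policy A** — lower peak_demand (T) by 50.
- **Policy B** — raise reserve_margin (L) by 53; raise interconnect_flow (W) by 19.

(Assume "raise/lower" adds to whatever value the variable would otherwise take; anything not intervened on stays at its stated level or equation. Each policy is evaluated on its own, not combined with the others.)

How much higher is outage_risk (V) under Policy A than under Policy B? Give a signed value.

Policy A (T − 50):
  W = 123
  T = 49 − 50 = -1
  L = 97
  V = 146 + 123 − 6·(-1) − 4·97 = -113
Policy B (L + 53, W + 19):
  W = 123 + 19 = 142
  T = 49
  L = 97 + 53 = 150
  V = 146 + 142 − 6·49 − 4·150 = -606
V: -113 − (-606) = 493

493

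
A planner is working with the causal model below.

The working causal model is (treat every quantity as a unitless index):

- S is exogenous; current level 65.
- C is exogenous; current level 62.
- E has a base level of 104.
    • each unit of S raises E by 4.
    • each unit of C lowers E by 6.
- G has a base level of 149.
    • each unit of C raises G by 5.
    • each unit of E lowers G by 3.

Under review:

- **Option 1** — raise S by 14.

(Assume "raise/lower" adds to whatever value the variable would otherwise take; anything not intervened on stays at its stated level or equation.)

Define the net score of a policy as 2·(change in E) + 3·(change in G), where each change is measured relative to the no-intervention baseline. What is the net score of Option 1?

-392

Baseline:
  S = 65
  C = 62
  E = 104 + 4·65 − 6·62 = -8
  G = 149 + 5·62 − 3·(-8) = 483
Option 1 (S + 14):
  S = 65 + 14 = 79
  C = 62
  E = 104 + 4·79 − 6·62 = 48
  G = 149 + 5·62 − 3·48 = 315
ΔE = 48 − (-8) = 56; ΔG = 315 − 483 = -168
Score = 2·56 + 3·(-168) = -392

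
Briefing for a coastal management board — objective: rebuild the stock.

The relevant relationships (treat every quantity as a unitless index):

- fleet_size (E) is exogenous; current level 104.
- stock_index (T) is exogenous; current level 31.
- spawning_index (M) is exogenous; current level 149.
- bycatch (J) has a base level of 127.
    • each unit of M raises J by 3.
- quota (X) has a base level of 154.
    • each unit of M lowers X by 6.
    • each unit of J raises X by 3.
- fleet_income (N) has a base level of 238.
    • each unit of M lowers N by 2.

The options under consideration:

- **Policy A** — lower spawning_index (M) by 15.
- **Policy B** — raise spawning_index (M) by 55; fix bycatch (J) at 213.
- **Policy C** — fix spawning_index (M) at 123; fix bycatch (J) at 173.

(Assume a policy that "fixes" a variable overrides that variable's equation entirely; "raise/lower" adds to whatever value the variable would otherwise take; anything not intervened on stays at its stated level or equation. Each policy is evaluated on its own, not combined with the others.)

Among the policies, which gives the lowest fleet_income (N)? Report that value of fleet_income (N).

Policy A (M − 15):
  M = 149 − 15 = 134
  N = 238 − 2·134 = -30
Policy B (M + 55, J := 213):
  M = 149 + 55 = 204
  N = 238 − 2·204 = -170
Policy C (M := 123, J := 173):
  M = 123
  N = 238 − 2·123 = -8
Comparing — Policy A: N=-30, Policy B: N=-170, Policy C: N=-8. Lowest is -170 (Policy B).

-170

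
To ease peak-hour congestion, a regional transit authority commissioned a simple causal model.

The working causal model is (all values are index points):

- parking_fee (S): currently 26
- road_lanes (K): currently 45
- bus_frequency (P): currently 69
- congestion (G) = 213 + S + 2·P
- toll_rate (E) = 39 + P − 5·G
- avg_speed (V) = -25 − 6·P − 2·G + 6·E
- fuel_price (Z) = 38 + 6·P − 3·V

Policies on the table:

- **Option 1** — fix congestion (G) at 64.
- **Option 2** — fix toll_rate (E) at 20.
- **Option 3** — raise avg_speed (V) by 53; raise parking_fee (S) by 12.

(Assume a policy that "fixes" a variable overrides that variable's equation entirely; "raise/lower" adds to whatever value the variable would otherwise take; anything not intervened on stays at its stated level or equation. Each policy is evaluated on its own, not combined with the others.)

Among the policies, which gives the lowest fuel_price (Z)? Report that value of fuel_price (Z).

Option 1 (G := 64):
  S = 26
  P = 69
  G = 64
  E = 39 + 69 − 5·64 = -212
  V = -25 − 6·69 − 2·64 + 6·(-212) = -1839
  Z = 38 + 6·69 − 3·(-1839) = 5969
Option 2 (E := 20):
  S = 26
  P = 69
  G = 213 + 26 + 2·69 = 377
  E = 20
  V = -25 − 6·69 − 2·377 + 6·20 = -1073
  Z = 38 + 6·69 − 3·(-1073) = 3671
Option 3 (V + 53, S + 12):
  S = 26 + 12 = 38
  P = 69
  G = 213 + 38 + 2·69 = 389
  E = 39 + 69 − 5·389 = -1837
  V = -25 − 6·69 − 2·389 + 6·(-1837) (+53 from intervention) = -12186
  Z = 38 + 6·69 − 3·(-12186) = 37010
Comparing — Option 1: Z=5969, Option 2: Z=3671, Option 3: Z=37010. Lowest is 3671 (Option 2).

3671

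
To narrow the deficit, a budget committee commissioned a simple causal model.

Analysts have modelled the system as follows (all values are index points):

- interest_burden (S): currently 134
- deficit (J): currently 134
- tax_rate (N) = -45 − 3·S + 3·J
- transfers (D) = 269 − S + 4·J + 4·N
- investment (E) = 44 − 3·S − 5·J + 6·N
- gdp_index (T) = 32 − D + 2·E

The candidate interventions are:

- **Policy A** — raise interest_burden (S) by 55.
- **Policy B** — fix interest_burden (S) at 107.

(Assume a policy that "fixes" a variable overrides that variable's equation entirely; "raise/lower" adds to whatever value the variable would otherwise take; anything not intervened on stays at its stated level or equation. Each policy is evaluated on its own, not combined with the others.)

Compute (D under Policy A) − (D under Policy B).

Policy A (S + 55):
  S = 134 + 55 = 189
  J = 134
  N = -45 − 3·189 + 3·134 = -210
  D = 269 − 189 + 4·134 + 4·(-210) = -224
Policy B (S := 107):
  S = 107
  J = 134
  N = -45 − 3·107 + 3·134 = 36
  D = 269 − 107 + 4·134 + 4·36 = 842
D: -224 − 842 = -1066

-1066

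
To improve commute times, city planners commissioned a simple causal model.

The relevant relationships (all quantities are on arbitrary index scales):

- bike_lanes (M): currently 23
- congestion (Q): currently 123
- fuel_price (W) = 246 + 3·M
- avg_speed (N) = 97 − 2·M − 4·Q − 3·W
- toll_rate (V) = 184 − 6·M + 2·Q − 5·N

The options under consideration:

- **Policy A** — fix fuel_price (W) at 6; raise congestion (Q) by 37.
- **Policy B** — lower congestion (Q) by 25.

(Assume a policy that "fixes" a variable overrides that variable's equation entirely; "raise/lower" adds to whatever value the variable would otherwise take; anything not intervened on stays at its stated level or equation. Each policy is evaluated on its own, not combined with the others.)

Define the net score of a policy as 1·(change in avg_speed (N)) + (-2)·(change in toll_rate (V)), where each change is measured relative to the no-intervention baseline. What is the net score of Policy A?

Baseline:
  M = 23
  Q = 123
  W = 246 + 3·23 = 315
  N = 97 − 2·23 − 4·123 − 3·315 = -1386
  V = 184 − 6·23 + 2·123 − 5·(-1386) = 7222
Policy A (W := 6, Q + 37):
  M = 23
  Q = 123 + 37 = 160
  W = 6
  N = 97 − 2·23 − 4·160 − 3·6 = -607
  V = 184 − 6·23 + 2·160 − 5·(-607) = 3401
ΔN = -607 − (-1386) = 779; ΔV = 3401 − 7222 = -3821
Score = 1·779 + (-2)·(-3821) = 8421

8421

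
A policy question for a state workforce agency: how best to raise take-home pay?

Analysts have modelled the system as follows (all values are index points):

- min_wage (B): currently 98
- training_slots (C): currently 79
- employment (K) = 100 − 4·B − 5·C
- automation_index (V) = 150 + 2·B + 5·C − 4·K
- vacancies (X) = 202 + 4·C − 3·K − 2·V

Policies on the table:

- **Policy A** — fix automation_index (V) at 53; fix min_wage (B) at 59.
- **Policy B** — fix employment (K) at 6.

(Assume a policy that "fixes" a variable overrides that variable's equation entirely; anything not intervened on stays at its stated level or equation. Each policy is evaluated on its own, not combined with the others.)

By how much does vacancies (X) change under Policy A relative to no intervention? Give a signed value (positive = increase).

Baseline:
  B = 98
  C = 79
  K = 100 − 4·98 − 5·79 = -687
  V = 150 + 2·98 + 5·79 − 4·(-687) = 3489
  X = 202 + 4·79 − 3·(-687) − 2·3489 = -4399
Policy A (V := 53, B := 59):
  B = 59
  C = 79
  K = 100 − 4·59 − 5·79 = -531
  V = 53
  X = 202 + 4·79 − 3·(-531) − 2·53 = 2005
Change in X: 2005 − (-4399) = 6404

6404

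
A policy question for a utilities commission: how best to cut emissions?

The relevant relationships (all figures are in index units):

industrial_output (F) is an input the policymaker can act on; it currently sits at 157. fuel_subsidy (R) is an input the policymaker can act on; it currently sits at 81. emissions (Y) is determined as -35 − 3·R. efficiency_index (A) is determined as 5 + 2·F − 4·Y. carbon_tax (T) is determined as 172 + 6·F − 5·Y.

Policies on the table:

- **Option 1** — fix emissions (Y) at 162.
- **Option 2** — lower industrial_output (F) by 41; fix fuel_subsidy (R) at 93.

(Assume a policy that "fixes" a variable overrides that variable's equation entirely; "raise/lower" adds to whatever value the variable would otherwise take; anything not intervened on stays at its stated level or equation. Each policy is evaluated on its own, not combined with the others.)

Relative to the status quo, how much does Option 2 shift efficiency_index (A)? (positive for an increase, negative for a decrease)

62

Baseline:
  F = 157
  R = 81
  Y = -35 − 3·81 = -278
  A = 5 + 2·157 − 4·(-278) = 1431
Option 2 (F − 41, R := 93):
  F = 157 − 41 = 116
  R = 93
  Y = -35 − 3·93 = -314
  A = 5 + 2·116 − 4·(-314) = 1493
Change in A: 1493 − 1431 = 62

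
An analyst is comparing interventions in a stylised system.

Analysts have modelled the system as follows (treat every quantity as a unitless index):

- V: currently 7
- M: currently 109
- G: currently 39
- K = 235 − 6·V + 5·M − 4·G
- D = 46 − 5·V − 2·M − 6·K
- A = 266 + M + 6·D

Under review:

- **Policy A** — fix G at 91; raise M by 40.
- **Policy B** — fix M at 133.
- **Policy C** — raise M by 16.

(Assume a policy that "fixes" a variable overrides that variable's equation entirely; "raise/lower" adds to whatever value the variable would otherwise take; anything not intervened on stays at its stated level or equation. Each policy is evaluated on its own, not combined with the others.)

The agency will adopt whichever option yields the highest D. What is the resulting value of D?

Policy A (G := 91, M + 40):
  V = 7
  M = 109 + 40 = 149
  G = 91
  K = 235 − 6·7 + 5·149 − 4·91 = 574
  D = 46 − 5·7 − 2·149 − 6·574 = -3731
Policy B (M := 133):
  V = 7
  M = 133
  G = 39
  K = 235 − 6·7 + 5·133 − 4·39 = 702
  D = 46 − 5·7 − 2·133 − 6·702 = -4467
Policy C (M + 16):
  V = 7
  M = 109 + 16 = 125
  G = 39
  K = 235 − 6·7 + 5·125 − 4·39 = 662
  D = 46 − 5·7 − 2·125 − 6·662 = -4211
Comparing — Policy A: D=-3731, Policy B: D=-4467, Policy C: D=-4211. Highest is -3731 (Policy A).

-3731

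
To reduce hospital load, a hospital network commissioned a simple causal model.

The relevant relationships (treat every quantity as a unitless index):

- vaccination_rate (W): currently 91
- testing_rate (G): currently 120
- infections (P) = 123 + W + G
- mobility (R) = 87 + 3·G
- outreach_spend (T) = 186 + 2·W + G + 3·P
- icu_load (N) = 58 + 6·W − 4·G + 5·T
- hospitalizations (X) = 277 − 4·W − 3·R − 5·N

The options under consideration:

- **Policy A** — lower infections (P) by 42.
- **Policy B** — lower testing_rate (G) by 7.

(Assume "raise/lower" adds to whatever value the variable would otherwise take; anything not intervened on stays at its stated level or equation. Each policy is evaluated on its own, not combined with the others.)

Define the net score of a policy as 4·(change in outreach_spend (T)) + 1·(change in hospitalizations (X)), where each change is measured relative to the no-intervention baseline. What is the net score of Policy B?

Baseline:
  W = 91
  G = 120
  P = 123 + 91 + 120 = 334
  R = 87 + 3·120 = 447
  T = 186 + 2·91 + 120 + 3·334 = 1490
  N = 58 + 6·91 − 4·120 + 5·1490 = 7574
  X = 277 − 4·91 − 3·447 − 5·7574 = -39298
Policy B (G − 7):
  W = 91
  G = 120 − 7 = 113
  P = 123 + 91 + 113 = 327
  R = 87 + 3·113 = 426
  T = 186 + 2·91 + 113 + 3·327 = 1462
  N = 58 + 6·91 − 4·113 + 5·1462 = 7462
  X = 277 − 4·91 − 3·426 − 5·7462 = -38675
ΔT = 1462 − 1490 = -28; ΔX = -38675 − (-39298) = 623
Score = 4·(-28) + 1·623 = 511

511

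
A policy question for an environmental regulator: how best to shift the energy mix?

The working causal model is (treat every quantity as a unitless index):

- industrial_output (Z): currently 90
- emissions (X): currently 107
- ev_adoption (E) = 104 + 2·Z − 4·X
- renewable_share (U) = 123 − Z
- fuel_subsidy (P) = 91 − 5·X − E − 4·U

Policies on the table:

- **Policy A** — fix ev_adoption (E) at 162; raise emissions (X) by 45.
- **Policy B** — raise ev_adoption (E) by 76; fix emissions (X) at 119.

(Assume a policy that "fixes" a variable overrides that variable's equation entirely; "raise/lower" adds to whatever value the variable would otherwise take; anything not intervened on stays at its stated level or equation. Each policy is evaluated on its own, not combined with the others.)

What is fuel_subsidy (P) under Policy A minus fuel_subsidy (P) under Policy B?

Policy A (E := 162, X + 45):
  Z = 90
  X = 107 + 45 = 152
  E = 162
  U = 123 − 90 = 33
  P = 91 − 5·152 − 162 − 4·33 = -963
Policy B (E + 76, X := 119):
  Z = 90
  X = 119
  E = 104 + 2·90 − 4·119 (+76 from intervention) = -116
  U = 123 − 90 = 33
  P = 91 − 5·119 − (-116) − 4·33 = -520
P: -963 − (-520) = -443

-443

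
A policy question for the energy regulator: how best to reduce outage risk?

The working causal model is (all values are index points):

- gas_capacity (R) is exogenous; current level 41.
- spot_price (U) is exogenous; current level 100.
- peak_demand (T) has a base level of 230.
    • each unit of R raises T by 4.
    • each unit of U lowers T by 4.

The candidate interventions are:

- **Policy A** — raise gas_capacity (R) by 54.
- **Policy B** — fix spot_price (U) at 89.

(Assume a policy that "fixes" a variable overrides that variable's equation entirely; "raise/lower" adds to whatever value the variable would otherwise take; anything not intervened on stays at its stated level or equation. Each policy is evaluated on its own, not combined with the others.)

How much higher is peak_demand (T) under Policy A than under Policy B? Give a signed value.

Policy A (R + 54):
  R = 41 + 54 = 95
  U = 100
  T = 230 + 4·95 − 4·100 = 210
Policy B (U := 89):
  R = 41
  U = 89
  T = 230 + 4·41 − 4·89 = 38
T: 210 − 38 = 172

172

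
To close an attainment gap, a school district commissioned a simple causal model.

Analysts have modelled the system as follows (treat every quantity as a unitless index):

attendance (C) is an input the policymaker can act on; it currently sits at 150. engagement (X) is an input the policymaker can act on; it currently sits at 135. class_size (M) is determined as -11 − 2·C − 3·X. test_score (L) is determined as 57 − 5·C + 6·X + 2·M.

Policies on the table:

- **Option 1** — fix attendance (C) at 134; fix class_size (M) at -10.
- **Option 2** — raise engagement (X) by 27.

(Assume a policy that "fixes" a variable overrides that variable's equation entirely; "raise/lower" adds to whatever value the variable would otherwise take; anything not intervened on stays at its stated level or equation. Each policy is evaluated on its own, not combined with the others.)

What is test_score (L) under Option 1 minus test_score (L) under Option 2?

Option 1 (C := 134, M := -10):
  C = 134
  X = 135
  M = -10
  L = 57 − 5·134 + 6·135 + 2·(-10) = 177
Option 2 (X + 27):
  C = 150
  X = 135 + 27 = 162
  M = -11 − 2·150 − 3·162 = -797
  L = 57 − 5·150 + 6·162 + 2·(-797) = -1315
L: 177 − (-1315) = 1492

1492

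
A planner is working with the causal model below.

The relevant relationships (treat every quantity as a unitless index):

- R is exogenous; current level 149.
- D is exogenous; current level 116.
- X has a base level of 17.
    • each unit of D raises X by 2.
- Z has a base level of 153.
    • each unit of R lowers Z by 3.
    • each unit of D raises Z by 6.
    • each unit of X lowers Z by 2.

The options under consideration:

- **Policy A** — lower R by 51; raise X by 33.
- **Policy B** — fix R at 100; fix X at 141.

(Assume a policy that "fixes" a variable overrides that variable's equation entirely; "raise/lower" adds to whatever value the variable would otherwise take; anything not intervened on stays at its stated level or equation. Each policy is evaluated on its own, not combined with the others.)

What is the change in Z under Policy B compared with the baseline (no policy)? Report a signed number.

Baseline:
  R = 149
  D = 116
  X = 17 + 2·116 = 249
  Z = 153 − 3·149 + 6·116 − 2·249 = -96
Policy B (R := 100, X := 141):
  R = 100
  D = 116
  X = 141
  Z = 153 − 3·100 + 6·116 − 2·141 = 267
Change in Z: 267 − (-96) = 363

363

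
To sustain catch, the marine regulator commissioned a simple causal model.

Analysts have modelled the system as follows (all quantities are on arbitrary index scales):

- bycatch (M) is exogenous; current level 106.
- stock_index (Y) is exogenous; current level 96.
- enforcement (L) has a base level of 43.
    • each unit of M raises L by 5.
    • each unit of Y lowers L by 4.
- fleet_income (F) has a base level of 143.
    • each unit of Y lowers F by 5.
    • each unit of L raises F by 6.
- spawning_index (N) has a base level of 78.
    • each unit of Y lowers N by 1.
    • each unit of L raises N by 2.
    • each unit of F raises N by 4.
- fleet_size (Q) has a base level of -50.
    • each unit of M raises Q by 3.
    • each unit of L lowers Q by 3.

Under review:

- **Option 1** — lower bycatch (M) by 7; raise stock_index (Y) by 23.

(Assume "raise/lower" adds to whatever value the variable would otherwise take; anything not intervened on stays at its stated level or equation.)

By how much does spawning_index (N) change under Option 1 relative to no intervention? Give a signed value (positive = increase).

Baseline:
  M = 106
  Y = 96
  L = 43 + 5·106 − 4·96 = 189
  F = 143 − 5·96 + 6·189 = 797
  N = 78 − 96 + 2·189 + 4·797 = 3548
Option 1 (M − 7, Y + 23):
  M = 106 − 7 = 99
  Y = 96 + 23 = 119
  L = 43 + 5·99 − 4·119 = 62
  F = 143 − 5·119 + 6·62 = -80
  N = 78 − 119 + 2·62 + 4·(-80) = -237
Change in N: -237 − 3548 = -3785

-3785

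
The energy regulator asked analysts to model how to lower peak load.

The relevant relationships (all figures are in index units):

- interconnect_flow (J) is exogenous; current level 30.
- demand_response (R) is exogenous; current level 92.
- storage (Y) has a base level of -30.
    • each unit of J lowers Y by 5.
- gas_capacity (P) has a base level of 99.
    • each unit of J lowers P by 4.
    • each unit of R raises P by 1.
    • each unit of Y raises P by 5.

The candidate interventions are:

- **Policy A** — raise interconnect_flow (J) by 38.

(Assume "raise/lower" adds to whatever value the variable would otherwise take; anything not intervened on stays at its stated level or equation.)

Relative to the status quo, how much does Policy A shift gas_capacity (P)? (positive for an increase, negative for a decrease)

Baseline:
  J = 30
  R = 92
  Y = -30 − 5·30 = -180
  P = 99 − 4·30 + 92 + 5·(-180) = -829
Policy A (J + 38):
  J = 30 + 38 = 68
  R = 92
  Y = -30 − 5·68 = -370
  P = 99 − 4·68 + 92 + 5·(-370) = -1931
Change in P: -1931 − (-829) = -1102

-1102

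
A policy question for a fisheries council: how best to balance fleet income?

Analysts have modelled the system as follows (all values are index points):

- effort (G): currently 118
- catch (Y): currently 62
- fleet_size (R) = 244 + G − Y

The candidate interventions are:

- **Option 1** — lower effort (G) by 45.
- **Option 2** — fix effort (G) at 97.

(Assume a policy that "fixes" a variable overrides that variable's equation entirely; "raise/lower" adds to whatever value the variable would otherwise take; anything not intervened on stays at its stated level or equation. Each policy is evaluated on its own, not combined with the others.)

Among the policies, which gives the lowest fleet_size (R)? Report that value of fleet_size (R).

Option 1 (G − 45):
  G = 118 − 45 = 73
  Y = 62
  R = 244 + 73 − 62 = 255
Option 2 (G := 97):
  G = 97
  Y = 62
  R = 244 + 97 − 62 = 279
Comparing — Option 1: R=255, Option 2: R=279. Lowest is 255 (Option 1).

255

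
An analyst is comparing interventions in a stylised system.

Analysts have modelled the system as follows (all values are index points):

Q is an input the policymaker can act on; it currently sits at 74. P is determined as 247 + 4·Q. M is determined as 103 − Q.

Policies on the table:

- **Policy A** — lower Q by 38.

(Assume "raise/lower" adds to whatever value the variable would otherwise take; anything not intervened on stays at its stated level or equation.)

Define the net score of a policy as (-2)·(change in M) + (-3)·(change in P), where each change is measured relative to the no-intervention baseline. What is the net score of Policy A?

Baseline:
  Q = 74
  P = 247 + 4·74 = 543
  M = 103 − 74 = 29
Policy A (Q − 38):
  Q = 74 − 38 = 36
  P = 247 + 4·36 = 391
  M = 103 − 36 = 67
ΔM = 67 − 29 = 38; ΔP = 391 − 543 = -152
Score = (-2)·38 + (-3)·(-152) = 380

380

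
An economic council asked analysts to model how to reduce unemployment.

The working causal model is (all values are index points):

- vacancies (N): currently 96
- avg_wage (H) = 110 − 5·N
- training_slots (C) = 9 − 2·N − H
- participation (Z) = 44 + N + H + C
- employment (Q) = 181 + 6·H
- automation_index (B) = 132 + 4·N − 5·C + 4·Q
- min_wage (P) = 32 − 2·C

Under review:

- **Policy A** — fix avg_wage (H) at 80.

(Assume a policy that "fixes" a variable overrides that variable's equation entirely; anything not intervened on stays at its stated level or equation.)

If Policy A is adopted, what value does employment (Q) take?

Policy A (H := 80):
  N = 96
  H = 80
  Q = 181 + 6·80 = 661

661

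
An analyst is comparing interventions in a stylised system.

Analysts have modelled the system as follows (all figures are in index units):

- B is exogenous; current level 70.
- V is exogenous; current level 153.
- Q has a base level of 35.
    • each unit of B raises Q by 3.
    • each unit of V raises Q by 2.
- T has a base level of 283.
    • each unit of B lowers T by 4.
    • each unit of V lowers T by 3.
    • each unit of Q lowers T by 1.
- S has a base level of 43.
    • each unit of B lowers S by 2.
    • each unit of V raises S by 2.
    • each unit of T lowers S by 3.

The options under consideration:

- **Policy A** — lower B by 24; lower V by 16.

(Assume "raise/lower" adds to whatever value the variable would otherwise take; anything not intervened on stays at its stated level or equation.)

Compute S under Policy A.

2502

Policy A (B − 24, V − 16):
  B = 70 − 24 = 46
  V = 153 − 16 = 137
  Q = 35 + 3·46 + 2·137 = 447
  T = 283 − 4·46 − 3·137 − 447 = -759
  S = 43 − 2·46 + 2·137 − 3·(-759) = 2502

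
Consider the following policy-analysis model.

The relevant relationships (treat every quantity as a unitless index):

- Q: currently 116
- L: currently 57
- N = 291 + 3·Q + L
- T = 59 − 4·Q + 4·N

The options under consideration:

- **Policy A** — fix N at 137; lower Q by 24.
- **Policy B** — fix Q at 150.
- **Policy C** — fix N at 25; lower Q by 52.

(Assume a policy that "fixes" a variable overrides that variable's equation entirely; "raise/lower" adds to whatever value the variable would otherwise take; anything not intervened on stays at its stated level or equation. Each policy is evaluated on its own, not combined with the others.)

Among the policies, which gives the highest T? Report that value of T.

2651

Policy A (N := 137, Q − 24):
  Q = 116 − 24 = 92
  L = 57
  N = 137
  T = 59 − 4·92 + 4·137 = 239
Policy B (Q := 150):
  Q = 150
  L = 57
  N = 291 + 3·150 + 57 = 798
  T = 59 − 4·150 + 4·798 = 2651
Policy C (N := 25, Q − 52):
  Q = 116 − 52 = 64
  L = 57
  N = 25
  T = 59 − 4·64 + 4·25 = -97
Comparing — Policy A: T=239, Policy B: T=2651, Policy C: T=-97. Highest is 2651 (Policy B).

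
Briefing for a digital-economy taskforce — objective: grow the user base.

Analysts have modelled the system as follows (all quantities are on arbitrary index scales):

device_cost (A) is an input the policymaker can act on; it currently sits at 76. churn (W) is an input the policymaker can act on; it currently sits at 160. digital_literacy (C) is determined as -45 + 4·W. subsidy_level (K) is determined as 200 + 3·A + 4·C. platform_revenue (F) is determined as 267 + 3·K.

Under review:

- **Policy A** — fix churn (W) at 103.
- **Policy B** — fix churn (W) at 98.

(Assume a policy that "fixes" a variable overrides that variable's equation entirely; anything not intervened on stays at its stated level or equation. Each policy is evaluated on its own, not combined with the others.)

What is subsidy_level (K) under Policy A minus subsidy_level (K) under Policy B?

80

Policy A (W := 103):
  A = 76
  W = 103
  C = -45 + 4·103 = 367
  K = 200 + 3·76 + 4·367 = 1896
Policy B (W := 98):
  A = 76
  W = 98
  C = -45 + 4·98 = 347
  K = 200 + 3·76 + 4·347 = 1816
K: 1896 − 1816 = 80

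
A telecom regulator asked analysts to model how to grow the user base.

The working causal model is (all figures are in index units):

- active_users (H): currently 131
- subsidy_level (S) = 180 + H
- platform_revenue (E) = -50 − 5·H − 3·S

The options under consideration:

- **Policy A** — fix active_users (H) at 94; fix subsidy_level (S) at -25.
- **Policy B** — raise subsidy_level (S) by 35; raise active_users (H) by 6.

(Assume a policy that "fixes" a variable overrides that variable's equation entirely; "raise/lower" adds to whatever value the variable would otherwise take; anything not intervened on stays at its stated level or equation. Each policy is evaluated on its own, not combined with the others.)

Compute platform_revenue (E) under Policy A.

Policy A (H := 94, S := -25):
  H = 94
  S = -25
  E = -50 − 5·94 − 3·(-25) = -445

-445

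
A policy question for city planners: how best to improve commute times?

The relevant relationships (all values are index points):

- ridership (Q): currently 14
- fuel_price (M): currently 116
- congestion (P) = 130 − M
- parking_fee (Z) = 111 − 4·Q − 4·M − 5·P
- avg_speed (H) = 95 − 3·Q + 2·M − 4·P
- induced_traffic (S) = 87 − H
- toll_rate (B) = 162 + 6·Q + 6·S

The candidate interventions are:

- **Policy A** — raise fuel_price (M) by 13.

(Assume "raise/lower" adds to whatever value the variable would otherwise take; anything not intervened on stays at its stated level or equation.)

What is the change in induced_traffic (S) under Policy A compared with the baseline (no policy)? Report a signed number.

-78

Baseline:
  Q = 14
  M = 116
  P = 130 − 116 = 14
  H = 95 − 3·14 + 2·116 − 4·14 = 229
  S = 87 − 229 = -142
Policy A (M + 13):
  Q = 14
  M = 116 + 13 = 129
  P = 130 − 129 = 1
  H = 95 − 3·14 + 2·129 − 4·1 = 307
  S = 87 − 307 = -220
Change in S: -220 − (-142) = -78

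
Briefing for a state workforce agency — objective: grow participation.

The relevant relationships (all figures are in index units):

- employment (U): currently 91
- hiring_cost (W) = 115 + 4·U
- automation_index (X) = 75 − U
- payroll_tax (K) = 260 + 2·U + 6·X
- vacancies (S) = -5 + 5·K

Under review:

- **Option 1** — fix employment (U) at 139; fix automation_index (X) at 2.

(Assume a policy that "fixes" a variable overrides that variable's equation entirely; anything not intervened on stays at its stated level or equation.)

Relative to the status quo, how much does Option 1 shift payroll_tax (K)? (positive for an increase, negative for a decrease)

Baseline:
  U = 91
  X = 75 − 91 = -16
  K = 260 + 2·91 + 6·(-16) = 346
Option 1 (U := 139, X := 2):
  U = 139
  X = 2
  K = 260 + 2·139 + 6·2 = 550
Change in K: 550 − 346 = 204

204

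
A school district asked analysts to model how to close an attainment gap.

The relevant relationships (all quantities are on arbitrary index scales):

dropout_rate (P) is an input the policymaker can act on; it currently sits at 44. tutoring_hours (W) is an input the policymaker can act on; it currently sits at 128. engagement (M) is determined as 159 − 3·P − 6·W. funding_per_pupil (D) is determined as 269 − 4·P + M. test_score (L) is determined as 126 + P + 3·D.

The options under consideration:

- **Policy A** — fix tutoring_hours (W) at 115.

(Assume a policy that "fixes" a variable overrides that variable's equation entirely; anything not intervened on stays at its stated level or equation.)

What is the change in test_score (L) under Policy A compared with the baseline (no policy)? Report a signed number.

234

Baseline:
  P = 44
  W = 128
  M = 159 − 3·44 − 6·128 = -741
  D = 269 − 4·44 + (-741) = -648
  L = 126 + 44 + 3·(-648) = -1774
Policy A (W := 115):
  P = 44
  W = 115
  M = 159 − 3·44 − 6·115 = -663
  D = 269 − 4·44 + (-663) = -570
  L = 126 + 44 + 3·(-570) = -1540
Change in L: -1540 − (-1774) = 234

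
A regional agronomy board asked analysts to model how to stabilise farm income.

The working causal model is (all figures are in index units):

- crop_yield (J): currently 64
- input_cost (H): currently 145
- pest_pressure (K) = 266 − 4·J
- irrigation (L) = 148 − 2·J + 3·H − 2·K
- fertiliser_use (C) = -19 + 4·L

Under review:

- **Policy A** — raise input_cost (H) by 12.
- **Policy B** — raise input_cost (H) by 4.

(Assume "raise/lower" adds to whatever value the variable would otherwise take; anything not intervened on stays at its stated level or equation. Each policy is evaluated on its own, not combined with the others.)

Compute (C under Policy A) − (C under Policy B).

96

Policy A (H + 12):
  J = 64
  H = 145 + 12 = 157
  K = 266 − 4·64 = 10
  L = 148 − 2·64 + 3·157 − 2·10 = 471
  C = -19 + 4·471 = 1865
Policy B (H + 4):
  J = 64
  H = 145 + 4 = 149
  K = 266 − 4·64 = 10
  L = 148 − 2·64 + 3·149 − 2·10 = 447
  C = -19 + 4·447 = 1769
C: 1865 − 1769 = 96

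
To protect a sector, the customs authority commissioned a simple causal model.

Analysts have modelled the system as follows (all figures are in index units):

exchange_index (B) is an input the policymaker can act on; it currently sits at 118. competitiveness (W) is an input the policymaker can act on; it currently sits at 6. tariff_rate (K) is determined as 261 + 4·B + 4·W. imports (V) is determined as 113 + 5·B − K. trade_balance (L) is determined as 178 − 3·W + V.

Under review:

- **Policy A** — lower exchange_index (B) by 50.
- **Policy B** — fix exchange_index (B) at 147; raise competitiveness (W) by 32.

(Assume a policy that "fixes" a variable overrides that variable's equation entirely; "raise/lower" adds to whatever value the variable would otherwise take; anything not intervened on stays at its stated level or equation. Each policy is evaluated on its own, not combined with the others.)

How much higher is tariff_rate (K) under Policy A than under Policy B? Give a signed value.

Policy A (B − 50):
  B = 118 − 50 = 68
  W = 6
  K = 261 + 4·68 + 4·6 = 557
Policy B (B := 147, W + 32):
  B = 147
  W = 6 + 32 = 38
  K = 261 + 4·147 + 4·38 = 1001
K: 557 − 1001 = -444

-444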